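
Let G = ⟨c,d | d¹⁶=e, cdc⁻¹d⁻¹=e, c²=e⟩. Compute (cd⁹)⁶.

Compute successive powers of (cd⁹), reducing at each step:
  (cd⁹)²: (cd⁹) · c = d⁹;   (d⁹) · d⁹ = d²
  (cd⁹)³: (d²) · c = cd²;   (cd²) · d⁹ = cd¹¹
  (cd⁹)⁴: (cd¹¹) · c = d¹¹;   (d¹¹) · d⁹ = d⁴
  (cd⁹)⁵: (d⁴) · c = cd⁴;   (cd⁴) · d⁹ = cd¹³
  (cd⁹)⁶: (cd¹³) · c = d¹³;   (d¹³) · d⁹ = d⁶

Answer: d⁶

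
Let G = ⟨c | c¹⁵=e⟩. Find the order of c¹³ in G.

Compute successive powers until reaching e:
  (c¹³)¹ = c¹³, (c¹³)² = c¹¹, (c¹³)³ = c⁹, (c¹³)⁴ = c⁷, (c¹³)⁵ = c⁵, (c¹³)⁶ = c³, (c¹³)⁷ = c, (c¹³)⁸ = c¹⁴, (c¹³)⁹ = c¹², (c¹³)¹⁰ = c¹⁰, (c¹³)¹¹ = c⁸, (c¹³)¹² = c⁶, (c¹³)¹³ = c⁴, (c¹³)¹⁴ = c², (c¹³)¹⁵ = e.
The smallest positive k with (c¹³)ᵏ = e is 15.

Answer: 15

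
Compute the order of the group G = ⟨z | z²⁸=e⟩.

G is generated by a single element, so G is cyclic. The relator gives z²⁸ = e and no smaller power is forced to be e, so the 28 powers {e, z, z², z³, z⁴, z⁵, z⁶, z⁷, z⁸, z⁹, z²², z²³, z²¹, z²⁰, z²⁴, z²⁵, z²⁶, z²⁷, z¹², z¹³, z¹¹, z¹⁰, z¹⁴, z¹⁵, z¹⁶, z¹⁷, z¹⁸, z¹⁹} are distinct. Hence |G| = 28.

Answer: 28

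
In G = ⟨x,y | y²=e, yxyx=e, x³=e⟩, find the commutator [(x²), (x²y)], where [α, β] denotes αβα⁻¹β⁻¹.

[(x²), (x²y)] = (x²)·(x²y)·(x²)⁻¹·(x²y)⁻¹.
  (x²) · (x²y) = xy
  (xy) · x = y
  y · (x²y) = x

Answer: x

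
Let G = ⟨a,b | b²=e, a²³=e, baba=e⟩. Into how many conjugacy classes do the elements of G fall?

The conjugacy classes (representative and size) are:
  [e] (size 1), [a] (size 2), [a²¹] (size 2), [a²⁰] (size 2), [a⁴] (size 2), [a¹⁸] (size 2), [a⁶] (size 2), [a¹⁶] (size 2), [a⁸] (size 2), [a⁹] (size 2), [a¹⁰] (size 2), [a¹²] (size 2), [a¹⁸b] (size 23).
Class equation: 1 + 2 + 2 + 2 + 2 + 2 + 2 + 2 + 2 + 2 + 2 + 2 + 23 = 46 = |G|. So G has 13 conjugacy classes.

Answer: 13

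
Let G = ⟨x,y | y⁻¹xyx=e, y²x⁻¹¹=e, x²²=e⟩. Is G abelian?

x·y = xy but y·x = x¹⁰y⁻¹, so x·y ≠ y·x and G is not abelian.

Answer: No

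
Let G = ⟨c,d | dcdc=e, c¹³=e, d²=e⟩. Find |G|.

Enumerate words in the generators, reducing via the relations: the distinct elements are
  {c, d, e, cd, c², c³, c⁴, c⁵, c⁶, c⁷, c⁸, c⁹, c²d, c³d, c¹², c¹¹, c¹⁰, c⁴d, c⁵d, c⁶d, c⁷d, c⁸d, c⁹d, c¹²d, c¹¹d, c¹⁰d}.
No further products give new elements, so |G| = 26.

Answer: 26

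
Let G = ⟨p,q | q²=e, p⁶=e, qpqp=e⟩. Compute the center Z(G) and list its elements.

An element z ∈ Z(G) iff z commutes with every generator.
For example p³ is central: (p³)·p = p⁴ = p·(p³); (p³)·q = p³q = q·(p³).
Whereas p ∉ Z(G) since p·q = pq ≠ p⁵q = q·p.
Checking each of the 12 elements this way gives Z(G) = {e, p³}, of order 2.

Answer: {e, p³}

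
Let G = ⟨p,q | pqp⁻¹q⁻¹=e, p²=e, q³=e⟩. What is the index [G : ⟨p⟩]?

First find ord(p) by computing successive powers:
  p¹ = p, p² = e.
So |⟨p⟩| = ord(p) = 2. With |G| = 6, by Lagrange [G : ⟨p⟩] = 6/2 = 3.

Answer: 3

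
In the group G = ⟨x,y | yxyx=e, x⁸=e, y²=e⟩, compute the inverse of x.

The order of x is 8 (smallest k with xᵏ = e), so x⁻¹ = x⁷ = x⁷.
Check: x · (x⁷) → x · x⁷ = e, giving e as required.

Answer: x⁷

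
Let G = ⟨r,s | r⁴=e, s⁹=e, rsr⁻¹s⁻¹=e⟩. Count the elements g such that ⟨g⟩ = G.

G is cyclic of order 36. An element generates G iff its order is 36, and a cyclic group of order 36 has exactly φ(36) = 12 such elements.

Answer: 12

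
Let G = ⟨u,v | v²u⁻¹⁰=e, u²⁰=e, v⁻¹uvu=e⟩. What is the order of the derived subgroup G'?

G' = [G, G] is generated by all commutators. The generator-pair commutators are: [u, v] = u².
The subgroup they normally generate is {e, u², u⁴, u⁶, u⁸, u¹⁰, u¹², u¹⁴, u¹⁶, u¹⁸}, of order 10.
Check: |G/G'| = 40/10 = 4 is the order of the abelianisation.

Answer: 10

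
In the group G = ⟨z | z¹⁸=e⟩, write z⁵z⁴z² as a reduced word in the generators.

Multiply left to right, reducing at each step:
  (z⁵) · z⁴ = z⁹
  (z⁹) · z² = z¹¹

Answer: z¹¹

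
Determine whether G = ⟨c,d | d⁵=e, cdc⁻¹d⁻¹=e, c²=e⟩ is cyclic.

|G| = 10. The element cd has order 10 (its powers give 10 distinct elements), so ⟨cd⟩ = G and G is cyclic.

Answer: Yes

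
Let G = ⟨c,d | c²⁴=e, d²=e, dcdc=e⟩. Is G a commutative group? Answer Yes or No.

c·d = cd but d·c = c²³d, so c·d ≠ d·c and G is not abelian.

Answer: No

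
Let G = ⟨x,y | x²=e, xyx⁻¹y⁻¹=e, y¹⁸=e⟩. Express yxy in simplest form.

Multiply left to right, reducing at each step:
  y · x = xy
  (xy) · y = xy²

Answer: xy²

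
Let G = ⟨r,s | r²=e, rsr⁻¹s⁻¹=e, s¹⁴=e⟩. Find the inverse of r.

The order of r is 2 (smallest k with rᵏ = e), so r⁻¹ = r¹ = r.
Check: r · r → r · r = e, giving e as required.

Answer: r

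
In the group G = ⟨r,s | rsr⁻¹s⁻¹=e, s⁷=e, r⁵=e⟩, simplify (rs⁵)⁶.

Compute successive powers of (rs⁵), reducing at each step:
  (rs⁵)²: (rs⁵) · r = r²s⁵;   (r²s⁵) · s⁵ = r²s³
  (rs⁵)³: (r²s³) · r = r³s³;   (r³s³) · s⁵ = r³s
  (rs⁵)⁴: (r³s) · r = r⁴s;   (r⁴s) · s⁵ = r⁴s⁶
  (rs⁵)⁵: (r⁴s⁶) · r = s⁶;   (s⁶) · s⁵ = s⁴
  (rs⁵)⁶: (s⁴) · r = rs⁴;   (rs⁴) · s⁵ = rs²

Answer: rs²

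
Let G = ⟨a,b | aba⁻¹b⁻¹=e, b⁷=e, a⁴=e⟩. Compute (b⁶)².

Compute successive powers of (b⁶), reducing at each step:
  (b⁶)²: (b⁶) · b⁶ = b⁵

Answer: b⁵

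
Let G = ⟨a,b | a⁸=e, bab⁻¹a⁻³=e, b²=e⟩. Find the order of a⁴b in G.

Compute successive powers until reaching e:
  (a⁴b)¹ = a⁴b, (a⁴b)² = e.
The smallest positive k with (a⁴b)ᵏ = e is 2.

Answer: 2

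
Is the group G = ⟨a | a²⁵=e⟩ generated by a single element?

|G| = 25. The element a has order 25 (its powers give 25 distinct elements), so ⟨a⟩ = G and G is cyclic.

Answer: Yes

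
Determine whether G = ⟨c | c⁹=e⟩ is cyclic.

|G| = 9. The element c has order 9 (its powers give 9 distinct elements), so ⟨c⟩ = G and G is cyclic.

Answer: Yes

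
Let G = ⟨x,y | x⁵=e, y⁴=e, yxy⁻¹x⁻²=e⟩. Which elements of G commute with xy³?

⟨xy³⟩ ⊆ C_G(xy³) since powers of xy³ commute with xy³; so |C_G(xy³)| ≥ |⟨xy³⟩| = 4.
By orbit–stabilizer, |C_G(xy³)| = |G| / |conj. class of xy³| = 20 / 5 = 4.
The 4 elements commuting with xy³ are {e, xy³, x³y, x⁴y²}.

Answer: {e, xy³, x³y, x⁴y²}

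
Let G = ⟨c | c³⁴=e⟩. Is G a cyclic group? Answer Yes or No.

|G| = 34. The element c has order 34 (its powers give 34 distinct elements), so ⟨c⟩ = G and G is cyclic.

Answer: Yes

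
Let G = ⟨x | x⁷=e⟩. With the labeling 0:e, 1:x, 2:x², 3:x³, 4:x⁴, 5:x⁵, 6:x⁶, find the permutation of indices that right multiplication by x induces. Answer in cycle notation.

(0 1 2 3 4 5 6)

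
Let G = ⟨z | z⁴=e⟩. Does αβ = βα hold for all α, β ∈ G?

G has a single generator, so G is cyclic and hence abelian.

Answer: Yes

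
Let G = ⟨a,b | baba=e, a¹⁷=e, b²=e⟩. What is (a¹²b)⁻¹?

The order of (a¹²b) is 2 (smallest k with (a¹²b)ᵏ = e), so (a¹²b)⁻¹ = (a¹²b)¹ = a¹²b.
Check: (a¹²b) · (a¹²b) → (a¹²b) · a¹² = b;   b · b = e, giving e as required.

Answer: a¹²b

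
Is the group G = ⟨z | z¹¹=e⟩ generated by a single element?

|G| = 11. The element z has order 11 (its powers give 11 distinct elements), so ⟨z⟩ = G and G is cyclic.

Answer: Yes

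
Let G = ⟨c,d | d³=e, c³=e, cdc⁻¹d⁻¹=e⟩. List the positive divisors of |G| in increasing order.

|G| = 9 = 3². By Lagrange's theorem the order of any subgroup divides 9; the divisors of 9 are 1, 3, 9.

Answer: 1, 3, 9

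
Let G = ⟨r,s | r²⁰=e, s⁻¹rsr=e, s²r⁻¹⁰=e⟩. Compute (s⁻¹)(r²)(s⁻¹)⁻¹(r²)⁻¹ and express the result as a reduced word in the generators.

[(s⁻¹), (r²)] = (s⁻¹)·(r²)·(s⁻¹)⁻¹·(r²)⁻¹.
  (s⁻¹) · (r²) = r⁸s
  (r⁸s) · s = r¹⁸
  (r¹⁸) · (r¹⁸) = r¹⁶

Answer: r¹⁶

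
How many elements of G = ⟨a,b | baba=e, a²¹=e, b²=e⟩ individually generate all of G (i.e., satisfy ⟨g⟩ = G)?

⟨g⟩ = G would require ord(g) = |G| = 42, but the maximum element order in G is 21 < 42. So G is not cyclic and no single element generates it: the count is 0.

Answer: 0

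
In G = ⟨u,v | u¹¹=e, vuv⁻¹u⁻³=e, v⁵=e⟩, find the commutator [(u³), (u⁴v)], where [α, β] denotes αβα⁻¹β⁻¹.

[(u³), (u⁴v)] = (u³)·(u⁴v)·(u³)⁻¹·(u⁴v)⁻¹.
  (u³) · (u⁴v) = u⁷v
  (u⁷v) · (u⁸) = u⁹v
  (u⁹v) · (u⁶v⁴) = u⁵

Answer: u⁵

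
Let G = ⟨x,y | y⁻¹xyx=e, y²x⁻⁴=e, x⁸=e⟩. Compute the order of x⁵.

Compute successive powers until reaching e:
  (x⁵)¹ = x⁵, (x⁵)² = x², (x⁵)³ = x⁷, (x⁵)⁴ = x⁴, (x⁵)⁵ = x, (x⁵)⁶ = x⁶, (x⁵)⁷ = x³, (x⁵)⁸ = e.
The smallest positive k with (x⁵)ᵏ = e is 8.

Answer: 8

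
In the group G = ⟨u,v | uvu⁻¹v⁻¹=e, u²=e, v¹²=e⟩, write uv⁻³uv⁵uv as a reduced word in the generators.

Multiply left to right, reducing at each step:
  u · v⁻³ = uv⁹
  (uv⁹) · u = v⁹
  (v⁹) · v⁵ = v²
  (v²) · u = uv²
  (uv²) · v = uv³

Answer: uv³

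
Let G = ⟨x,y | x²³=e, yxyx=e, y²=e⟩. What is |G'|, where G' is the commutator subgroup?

G' = [G, G] is generated by all commutators. The generator-pair commutators are: [x, y] = x².
The subgroup they normally generate is {e, x, x², x³, x⁴, x⁵, x⁶, x⁷, x⁸, x⁹, x¹⁰, x¹¹, x¹², x¹³, x¹⁴, x¹⁵, x¹⁶, x¹⁷, x¹⁸, x¹⁹, x²⁰, x²¹, x²²}, of order 23.
Check: |G/G'| = 46/23 = 2 is the order of the abelianisation.

Answer: 23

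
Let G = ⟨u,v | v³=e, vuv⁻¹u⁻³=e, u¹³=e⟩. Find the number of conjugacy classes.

The conjugacy classes (representative and size) are:
  [e] (size 1), [u] (size 3), [u⁵] (size 3), [u¹⁰] (size 3), [u⁸] (size 3), [u¹⁰v] (size 13), [u⁷v²] (size 13).
Class equation: 1 + 3 + 3 + 3 + 3 + 13 + 13 = 39 = |G|. So G has 7 conjugacy classes.

Answer: 7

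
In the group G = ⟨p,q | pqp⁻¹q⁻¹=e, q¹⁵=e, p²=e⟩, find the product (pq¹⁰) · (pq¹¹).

Compute (pq¹⁰) · (pq¹¹) by multiplying left to right and reducing via the relations at each step:
  (pq¹⁰) · p = q¹⁰
  (q¹⁰) · q¹¹ = q⁶

Answer: q⁶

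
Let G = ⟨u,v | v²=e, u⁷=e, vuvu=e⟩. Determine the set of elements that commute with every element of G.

An element z ∈ Z(G) iff z commutes with every generator.
For example e is central: e·u = u = u·e; e·v = v = v·e.
Whereas u ∉ Z(G) since u·v = uv ≠ u⁶v = v·u.
Checking each of the 14 elements this way gives Z(G) = {e}, of order 1.

Answer: {e}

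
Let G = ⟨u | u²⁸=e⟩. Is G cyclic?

|G| = 28. The element u has order 28 (its powers give 28 distinct elements), so ⟨u⟩ = G and G is cyclic.

Answer: Yes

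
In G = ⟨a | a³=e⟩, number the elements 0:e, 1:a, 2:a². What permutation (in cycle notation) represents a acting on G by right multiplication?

(0 1 2)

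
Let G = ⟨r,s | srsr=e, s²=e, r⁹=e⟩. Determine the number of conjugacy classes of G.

The conjugacy classes (representative and size) are:
  [e] (size 1), [r⁸] (size 2), [r⁷] (size 2), [r⁶] (size 2), [r⁵] (size 2), [r⁴s] (size 9).
Class equation: 1 + 2 + 2 + 2 + 2 + 9 = 18 = |G|. So G has 6 conjugacy classes.

Answer: 6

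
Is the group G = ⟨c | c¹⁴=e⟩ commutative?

G has a single generator, so G is cyclic and hence abelian.

Answer: Yes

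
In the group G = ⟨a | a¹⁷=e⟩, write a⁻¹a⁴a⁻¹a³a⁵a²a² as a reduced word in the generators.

Multiply left to right, reducing at each step:
  (a¹⁶) · a⁴ = a³
  (a³) · a⁻¹ = a²
  (a²) · a³ = a⁵
  (a⁵) · a⁵ = a¹⁰
  (a¹⁰) · a² = a¹²
  (a¹²) · a² = a¹⁴

Answer: a¹⁴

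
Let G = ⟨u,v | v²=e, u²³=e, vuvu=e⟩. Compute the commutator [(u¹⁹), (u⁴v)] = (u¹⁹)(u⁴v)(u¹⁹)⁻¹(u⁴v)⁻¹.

[(u¹⁹), (u⁴v)] = (u¹⁹)·(u⁴v)·(u¹⁹)⁻¹·(u⁴v)⁻¹.
  (u¹⁹) · (u⁴v) = v
  v · (u⁴) = u¹⁹v
  (u¹⁹v) · (u⁴v) = u¹⁵

Answer: u¹⁵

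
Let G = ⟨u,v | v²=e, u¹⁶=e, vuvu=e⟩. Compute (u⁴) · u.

Compute (u⁴) · u by multiplying left to right and reducing via the relations at each step:
  (u⁴) · u = u⁵

Answer: u⁵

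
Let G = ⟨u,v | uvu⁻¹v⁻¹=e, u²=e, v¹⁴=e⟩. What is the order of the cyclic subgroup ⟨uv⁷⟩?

|⟨uv⁷⟩| equals the order of uv⁷. Compute successive powers until reaching e:
  (uv⁷)¹ = uv⁷, (uv⁷)² = e.
The smallest positive k with (uv⁷)ᵏ = e is 2, so |⟨uv⁷⟩| = 2.

Answer: 2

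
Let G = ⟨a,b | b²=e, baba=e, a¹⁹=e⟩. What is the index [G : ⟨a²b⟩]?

First find ord(a²b) by computing successive powers:
  (a²b)¹ = a²b, (a²b)² = e.
So |⟨a²b⟩| = ord(a²b) = 2. With |G| = 38, by Lagrange [G : ⟨a²b⟩] = 38/2 = 19.

Answer: 19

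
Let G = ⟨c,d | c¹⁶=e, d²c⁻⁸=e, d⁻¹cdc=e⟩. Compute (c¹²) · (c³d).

Compute (c¹²) · (c³d) by multiplying left to right and reducing via the relations at each step:
  (c¹²) · c³ = c¹⁵
  (c¹⁵) · d = c⁷d⁻¹

Answer: c⁷d⁻¹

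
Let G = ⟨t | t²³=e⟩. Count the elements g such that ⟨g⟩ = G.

G is cyclic of order 23. An element generates G iff its order is 23, and a cyclic group of order 23 has exactly φ(23) = 22 such elements.

Answer: 22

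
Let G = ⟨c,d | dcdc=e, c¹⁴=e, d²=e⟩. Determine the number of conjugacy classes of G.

The conjugacy classes (representative and size) are:
  [e] (size 1), [c¹³] (size 2), [c²] (size 2), [c³] (size 2), [c¹⁰] (size 2), [c⁵] (size 2), [c⁸] (size 2), [c⁷] (size 1), [c⁶d] (size 7), [c⁹d] (size 7).
Class equation: 1 + 2 + 2 + 2 + 2 + 2 + 2 + 1 + 7 + 7 = 28 = |G|. So G has 10 conjugacy classes.

Answer: 10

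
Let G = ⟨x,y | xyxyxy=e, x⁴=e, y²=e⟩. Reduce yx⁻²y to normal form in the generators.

Multiply left to right, reducing at each step:
  y · x⁻² = yx²
  (yx²) · y = yx²y

Answer: yx²y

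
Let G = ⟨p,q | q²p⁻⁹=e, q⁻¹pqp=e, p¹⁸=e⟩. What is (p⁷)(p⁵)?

Compute (p⁷) · (p⁵) by multiplying left to right and reducing via the relations at each step:
  (p⁷) · p⁵ = p¹²

Answer: p¹²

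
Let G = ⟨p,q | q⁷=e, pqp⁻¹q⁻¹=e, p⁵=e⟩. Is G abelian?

Each pair of generators commutes: p·q = pq = q·p. Since the generators pairwise commute, every element of G commutes with every other, so G is abelian.

Answer: Yes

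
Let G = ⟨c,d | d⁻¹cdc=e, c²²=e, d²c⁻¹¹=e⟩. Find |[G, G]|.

G' = [G, G] is generated by all commutators. The generator-pair commutators are: [c, d] = c².
The subgroup they normally generate is {e, c², c⁴, c⁶, c⁸, c¹⁰, c¹², c¹⁴, c¹⁶, c¹⁸, c²⁰}, of order 11.
Check: |G/G'| = 44/11 = 4 is the order of the abelianisation.

Answer: 11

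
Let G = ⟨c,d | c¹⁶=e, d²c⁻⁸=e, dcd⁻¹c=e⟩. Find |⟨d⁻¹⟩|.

|⟨d⁻¹⟩| equals the order of d⁻¹. Compute successive powers until reaching e:
  (d⁻¹)¹ = d⁻¹, (d⁻¹)² = c⁸, (d⁻¹)³ = d, (d⁻¹)⁴ = e.
The smallest positive k with (d⁻¹)ᵏ = e is 4, so |⟨d⁻¹⟩| = 4.

Answer: 4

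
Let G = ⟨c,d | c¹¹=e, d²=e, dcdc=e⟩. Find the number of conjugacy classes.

The conjugacy classes (representative and size) are:
  [e] (size 1), [c¹⁰] (size 2), [c²] (size 2), [c³] (size 2), [c⁷] (size 2), [c⁶] (size 2), [c²d] (size 11).
Class equation: 1 + 2 + 2 + 2 + 2 + 2 + 11 = 22 = |G|. So G has 7 conjugacy classes.

Answer: 7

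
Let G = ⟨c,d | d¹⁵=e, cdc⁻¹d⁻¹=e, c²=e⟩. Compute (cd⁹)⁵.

Compute successive powers of (cd⁹), reducing at each step:
  (cd⁹)²: (cd⁹) · c = d⁹;   (d⁹) · d⁹ = d³
  (cd⁹)³: (d³) · c = cd³;   (cd³) · d⁹ = cd¹²
  (cd⁹)⁴: (cd¹²) · c = d¹²;   (d¹²) · d⁹ = d⁶
  (cd⁹)⁵: (d⁶) · c = cd⁶;   (cd⁶) · d⁹ = c

Answer: c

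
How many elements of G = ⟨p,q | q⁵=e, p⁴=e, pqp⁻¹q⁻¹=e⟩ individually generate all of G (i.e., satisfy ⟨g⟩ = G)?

G is cyclic of order 20. An element generates G iff its order is 20, and a cyclic group of order 20 has exactly φ(20) = 8 such elements.

Answer: 8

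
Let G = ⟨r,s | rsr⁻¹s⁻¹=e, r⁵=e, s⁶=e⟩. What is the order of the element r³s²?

Compute successive powers until reaching e:
  (r³s²)¹ = r³s², (r³s²)² = rs⁴, (r³s²)³ = r⁴, (r³s²)⁴ = r²s², (r³s²)⁵ = s⁴, (r³s²)⁶ = r³, (r³s²)⁷ = rs², (r³s²)⁸ = r⁴s⁴, (r³s²)⁹ = r², (r³s²)¹⁰ = s², (r³s²)¹¹ = r³s⁴, (r³s²)¹² = r, (r³s²)¹³ = r⁴s², (r³s²)¹⁴ = r²s⁴, (r³s²)¹⁵ = e.
The smallest positive k with (r³s²)ᵏ = e is 15.

Answer: 15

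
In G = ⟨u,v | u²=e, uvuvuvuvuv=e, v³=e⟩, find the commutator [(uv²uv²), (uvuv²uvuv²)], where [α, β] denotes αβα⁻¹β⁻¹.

[(uv²uv²), (uvuv²uvuv²)] = (uv²uv²)·(uvuv²uvuv²)·(uv²uv²)⁻¹·(uvuv²uvuv²)⁻¹.
  (uv²uv²) · (uvuv²uvuv²) = v²uvuv²uvu
  (v²uvuv²uvu) · (vuvu) = vuv²uv
  (vuv²uv) · (vuv²uvuv²u) = uvuv

Answer: uvuv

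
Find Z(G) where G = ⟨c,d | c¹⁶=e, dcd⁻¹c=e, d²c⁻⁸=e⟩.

An element z ∈ Z(G) iff z commutes with every generator.
For example c⁸ is central: (c⁸)·c = c⁹ = c·(c⁸); (c⁸)·d = d⁻¹ = d·(c⁸).
Whereas c ∉ Z(G) since c·d = cd ≠ c⁷d⁻¹ = d·c.
Checking each of the 32 elements this way gives Z(G) = {e, c⁸}, of order 2.

Answer: {e, c⁸}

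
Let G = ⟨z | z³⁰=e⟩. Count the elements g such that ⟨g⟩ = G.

G is cyclic of order 30. An element generates G iff its order is 30, and a cyclic group of order 30 has exactly φ(30) = 8 such elements.

Answer: 8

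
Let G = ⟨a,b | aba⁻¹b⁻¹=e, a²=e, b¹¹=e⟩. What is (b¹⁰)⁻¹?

The order of (b¹⁰) is 11 (smallest k with (b¹⁰)ᵏ = e), so (b¹⁰)⁻¹ = (b¹⁰)¹⁰ = b.
Check: (b¹⁰) · b → (b¹⁰) · b = e, giving e as required.

Answer: b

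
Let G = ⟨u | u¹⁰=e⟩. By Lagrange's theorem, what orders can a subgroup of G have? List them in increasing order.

|G| = 10 = 2 · 5. By Lagrange's theorem the order of any subgroup divides 10; the divisors of 10 are 1, 2, 5, 10.

Answer: 1, 2, 5, 10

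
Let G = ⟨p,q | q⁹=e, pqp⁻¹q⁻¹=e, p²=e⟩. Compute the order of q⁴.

Compute successive powers until reaching e:
  (q⁴)¹ = q⁴, (q⁴)² = q⁸, (q⁴)³ = q³, (q⁴)⁴ = q⁷, (q⁴)⁵ = q², (q⁴)⁶ = q⁶, (q⁴)⁷ = q, (q⁴)⁸ = q⁵, (q⁴)⁹ = e.
The smallest positive k with (q⁴)ᵏ = e is 9.

Answer: 9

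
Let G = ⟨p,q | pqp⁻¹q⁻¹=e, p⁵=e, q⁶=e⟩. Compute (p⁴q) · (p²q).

Compute (p⁴q) · (p²q) by multiplying left to right and reducing via the relations at each step:
  (p⁴q) · p² = pq
  (pq) · q = pq²

Answer: pq²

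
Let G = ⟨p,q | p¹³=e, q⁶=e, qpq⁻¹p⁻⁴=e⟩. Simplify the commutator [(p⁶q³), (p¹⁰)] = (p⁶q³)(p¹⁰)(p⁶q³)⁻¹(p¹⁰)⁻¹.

[(p⁶q³), (p¹⁰)] = (p⁶q³)·(p¹⁰)·(p⁶q³)⁻¹·(p¹⁰)⁻¹.
  (p⁶q³) · (p¹⁰) = p⁹q³
  (p⁹q³) · (p⁶q³) = p³
  (p³) · (p³) = p⁶

Answer: p⁶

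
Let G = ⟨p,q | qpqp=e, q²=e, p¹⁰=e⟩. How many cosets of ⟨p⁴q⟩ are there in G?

First find ord(p⁴q) by computing successive powers:
  (p⁴q)¹ = p⁴q, (p⁴q)² = e.
So |⟨p⁴q⟩| = ord(p⁴q) = 2. With |G| = 20, by Lagrange [G : ⟨p⁴q⟩] = 20/2 = 10.

Answer: 10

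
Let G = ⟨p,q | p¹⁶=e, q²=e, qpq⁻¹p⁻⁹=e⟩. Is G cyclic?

Every cyclic group is abelian. But p·q = pq while q·p = p⁹q, so p·q ≠ q·p and G is not abelian. Hence G is not cyclic.

Answer: No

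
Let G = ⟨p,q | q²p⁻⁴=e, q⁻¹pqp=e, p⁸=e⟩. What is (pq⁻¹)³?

Compute successive powers of (pq⁻¹), reducing at each step:
  (pq⁻¹)²: (pq⁻¹) · p = q⁻¹;   (q⁻¹) · q⁻¹ = p⁴
  (pq⁻¹)³: (p⁴) · p = p⁵;   (p⁵) · q⁻¹ = pq

Answer: pq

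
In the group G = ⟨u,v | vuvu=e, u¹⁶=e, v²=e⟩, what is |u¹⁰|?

Compute successive powers until reaching e:
  (u¹⁰)¹ = u¹⁰, (u¹⁰)² = u⁴, (u¹⁰)³ = u¹⁴, (u¹⁰)⁴ = u⁸, (u¹⁰)⁵ = u², (u¹⁰)⁶ = u¹², (u¹⁰)⁷ = u⁶, (u¹⁰)⁸ = e.
The smallest positive k with (u¹⁰)ᵏ = e is 8.

Answer: 8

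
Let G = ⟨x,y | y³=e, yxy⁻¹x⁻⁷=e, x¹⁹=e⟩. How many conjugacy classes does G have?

The conjugacy classes (representative and size) are:
  [e] (size 1), [x¹¹] (size 3), [x¹⁴] (size 3), [x⁶] (size 3), [x¹⁷] (size 3), [x¹²] (size 3), [x¹⁰] (size 3), [x²y] (size 19), [x¹⁸y²] (size 19).
Class equation: 1 + 3 + 3 + 3 + 3 + 3 + 3 + 19 + 19 = 57 = |G|. So G has 9 conjugacy classes.

Answer: 9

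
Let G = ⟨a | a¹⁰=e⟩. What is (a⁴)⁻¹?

The order of (a⁴) is 5 (smallest k with (a⁴)ᵏ = e), so (a⁴)⁻¹ = (a⁴)⁴ = a⁶.
Check: (a⁴) · (a⁶) → (a⁴) · a⁶ = e, giving e as required.

Answer: a⁶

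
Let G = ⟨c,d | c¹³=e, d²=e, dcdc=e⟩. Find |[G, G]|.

G' = [G, G] is generated by all commutators. The generator-pair commutators are: [c, d] = c².
The subgroup they normally generate is {e, c, c², c³, c⁴, c⁵, c⁶, c⁷, c⁸, c⁹, c¹⁰, c¹¹, c¹²}, of order 13.
Check: |G/G'| = 26/13 = 2 is the order of the abelianisation.

Answer: 13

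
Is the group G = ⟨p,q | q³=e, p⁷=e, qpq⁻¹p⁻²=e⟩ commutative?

p·q = pq but q·p = p²q, so p·q ≠ q·p and G is not abelian.

Answer: No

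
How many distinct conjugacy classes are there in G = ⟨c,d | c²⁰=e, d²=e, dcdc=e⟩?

The conjugacy classes (representative and size) are:
  [e] (size 1), [c] (size 2), [c¹⁸] (size 2), [c³] (size 2), [c⁴] (size 2), [c¹⁵] (size 2), [c¹⁴] (size 2), [c⁷] (size 2), [c¹²] (size 2), [c¹¹] (size 2), [c¹⁰] (size 1), [c¹⁸d] (size 10), [c⁵d] (size 10).
Class equation: 1 + 2 + 2 + 2 + 2 + 2 + 2 + 2 + 2 + 2 + 1 + 10 + 10 = 40 = |G|. So G has 13 conjugacy classes.

Answer: 13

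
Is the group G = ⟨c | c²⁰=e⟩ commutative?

G has a single generator, so G is cyclic and hence abelian.

Answer: Yes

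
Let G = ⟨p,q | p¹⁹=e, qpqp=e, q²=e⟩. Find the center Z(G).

An element z ∈ Z(G) iff z commutes with every generator.
For example e is central: e·p = p = p·e; e·q = q = q·e.
Whereas p ∉ Z(G) since p·q = pq ≠ p¹⁸q = q·p.
Checking each of the 38 elements this way gives Z(G) = {e}, of order 1.

Answer: {e}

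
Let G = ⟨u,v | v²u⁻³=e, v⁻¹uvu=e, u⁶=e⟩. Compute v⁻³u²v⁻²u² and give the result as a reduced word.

Multiply left to right, reducing at each step:
  v · u² = uv⁻¹
  (uv⁻¹) · v⁻² = uv
  (uv) · u² = u²v⁻¹

Answer: u²v⁻¹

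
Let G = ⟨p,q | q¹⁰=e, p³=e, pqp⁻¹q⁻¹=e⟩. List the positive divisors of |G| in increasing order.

|G| = 30 = 2 · 3 · 5. By Lagrange's theorem the order of any subgroup divides 30; the divisors of 30 are 1, 2, 3, 5, 6, 10, 15, 30.

Answer: 1, 2, 3, 5, 6, 10, 15, 30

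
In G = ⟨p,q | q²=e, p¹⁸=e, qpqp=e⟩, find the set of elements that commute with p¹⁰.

⟨p¹⁰⟩ ⊆ C_G(p¹⁰) since powers of p¹⁰ commute with p¹⁰; so |C_G(p¹⁰)| ≥ |⟨p¹⁰⟩| = 9.
By orbit–stabilizer, |C_G(p¹⁰)| = |G| / |conj. class of p¹⁰| = 36 / 2 = 18.
The 18 elements commuting with p¹⁰ are {e, p, p², p³, p⁴, p⁵, p⁶, p⁷, p⁸, p⁹, p¹⁰, p¹¹, p¹², p¹³, p¹⁴, p¹⁵, p¹⁶, p¹⁷}.

Answer: {e, p, p², p³, p⁴, p⁵, p⁶, p⁷, p⁸, p⁹, p¹⁰, p¹¹, p¹², p¹³, p¹⁴, p¹⁵, p¹⁶, p¹⁷}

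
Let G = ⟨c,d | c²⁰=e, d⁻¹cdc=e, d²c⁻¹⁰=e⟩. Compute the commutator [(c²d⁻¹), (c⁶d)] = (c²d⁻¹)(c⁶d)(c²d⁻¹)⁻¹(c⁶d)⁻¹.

[(c²d⁻¹), (c⁶d)] = (c²d⁻¹)·(c⁶d)·(c²d⁻¹)⁻¹·(c⁶d)⁻¹.
  (c²d⁻¹) · (c⁶d) = c¹⁶
  (c¹⁶) · (c²d) = c⁸d⁻¹
  (c⁸d⁻¹) · (c⁶d⁻¹) = c¹²

Answer: c¹²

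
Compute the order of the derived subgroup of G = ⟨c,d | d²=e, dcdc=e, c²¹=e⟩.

G' = [G, G] is generated by all commutators. The generator-pair commutators are: [c, d] = c².
The subgroup they normally generate is {e, c, c², c³, c⁴, c⁵, c⁶, c⁷, c⁸, c⁹, c¹⁰, c¹¹, c¹², c¹³, c¹⁴, c¹⁵, c¹⁶, c¹⁷, c¹⁸, c¹⁹, c²⁰}, of order 21.
Check: |G/G'| = 42/21 = 2 is the order of the abelianisation.

Answer: 21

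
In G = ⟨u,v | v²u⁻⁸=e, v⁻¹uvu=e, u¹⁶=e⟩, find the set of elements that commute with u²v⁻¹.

⟨u²v⁻¹⟩ ⊆ C_G(u²v⁻¹) since powers of u²v⁻¹ commute with u²v⁻¹; so |C_G(u²v⁻¹)| ≥ |⟨u²v⁻¹⟩| = 4.
By orbit–stabilizer, |C_G(u²v⁻¹)| = |G| / |conj. class of u²v⁻¹| = 32 / 8 = 4.
The 4 elements commuting with u²v⁻¹ are {e, u⁸, u²v, u²v⁻¹}.

Answer: {e, u⁸, u²v, u²v⁻¹}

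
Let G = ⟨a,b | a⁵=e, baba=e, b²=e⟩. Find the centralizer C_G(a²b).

⟨a²b⟩ ⊆ C_G(a²b) since powers of a²b commute with a²b; so |C_G(a²b)| ≥ |⟨a²b⟩| = 2.
By orbit–stabilizer, |C_G(a²b)| = |G| / |conj. class of a²b| = 10 / 5 = 2.
The 2 elements commuting with a²b are {e, a²b}.

Answer: {e, a²b}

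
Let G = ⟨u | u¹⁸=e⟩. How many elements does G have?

G is generated by a single element, so G is cyclic. The relator gives u¹⁸ = e and no smaller power is forced to be e, so the 18 powers {e, u, u², u³, u⁴, u⁵, u⁶, u⁷, u⁸, u⁹, u¹², u¹³, u¹¹, u¹⁰, u¹⁴, u¹⁵, u¹⁶, u¹⁷} are distinct. Hence |G| = 18.

Answer: 18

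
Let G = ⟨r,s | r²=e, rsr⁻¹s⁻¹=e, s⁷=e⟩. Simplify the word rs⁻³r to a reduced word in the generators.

Multiply left to right, reducing at each step:
  r · s⁻³ = rs⁴
  (rs⁴) · r = s⁴

Answer: s⁴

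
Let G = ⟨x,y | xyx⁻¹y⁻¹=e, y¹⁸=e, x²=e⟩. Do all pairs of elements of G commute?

Each pair of generators commutes: x·y = xy = y·x. Since the generators pairwise commute, every element of G commutes with every other, so G is abelian.

Answer: Yes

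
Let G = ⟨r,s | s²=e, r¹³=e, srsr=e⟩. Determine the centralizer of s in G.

⟨s⟩ ⊆ C_G(s) since powers of s commute with s; so |C_G(s)| ≥ |⟨s⟩| = 2.
By orbit–stabilizer, |C_G(s)| = |G| / |conj. class of s| = 26 / 13 = 2.
The 2 elements commuting with s are {e, s}.

Answer: {e, s}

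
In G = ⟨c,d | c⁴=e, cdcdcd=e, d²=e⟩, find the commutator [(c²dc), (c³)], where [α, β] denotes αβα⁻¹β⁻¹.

[(c²dc), (c³)] = (c²dc)·(c³)·(c²dc)⁻¹·(c³)⁻¹.
  (c²dc) · (c³) = c²d
  (c²d) · (c³dc²) = c³dc³
  (c³dc³) · c = c³d

Answer: c³d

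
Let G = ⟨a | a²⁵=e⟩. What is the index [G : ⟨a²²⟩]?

First find ord(a²²) by computing successive powers:
  (a²²)¹ = a²², (a²²)² = a¹⁹, (a²²)³ = a¹⁶, (a²²)⁴ = a¹³, (a²²)⁵ = a¹⁰, (a²²)⁶ = a⁷, (a²²)⁷ = a⁴, (a²²)⁸ = a, (a²²)⁹ = a²³, (a²²)¹⁰ = a²⁰, (a²²)¹¹ = a¹⁷, (a²²)¹² = a¹⁴, (a²²)¹³ = a¹¹, (a²²)¹⁴ = a⁸, (a²²)¹⁵ = a⁵, (a²²)¹⁶ = a², (a²²)¹⁷ = a²⁴, (a²²)¹⁸ = a²¹, (a²²)¹⁹ = a¹⁸, (a²²)²⁰ = a¹⁵, (a²²)²¹ = a¹², (a²²)²² = a⁹, (a²²)²³ = a⁶, (a²²)²⁴ = a³, (a²²)²⁵ = e.
So |⟨a²²⟩| = ord(a²²) = 25. With |G| = 25, by Lagrange [G : ⟨a²²⟩] = 25/25 = 1.

Answer: 1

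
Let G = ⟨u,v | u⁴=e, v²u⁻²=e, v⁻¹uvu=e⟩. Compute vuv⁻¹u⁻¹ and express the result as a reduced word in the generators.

[v, u] = v·u·v⁻¹·u⁻¹.
  v · u = uv⁻¹
  (uv⁻¹) · (v⁻¹) = u³
  (u³) · (u³) = u²

Answer: u²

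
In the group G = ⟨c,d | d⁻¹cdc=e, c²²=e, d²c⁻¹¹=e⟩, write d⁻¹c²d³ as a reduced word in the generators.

Multiply left to right, reducing at each step:
  (d⁻¹) · c² = c⁹d
  (c⁹d) · d³ = c⁹

Answer: c⁹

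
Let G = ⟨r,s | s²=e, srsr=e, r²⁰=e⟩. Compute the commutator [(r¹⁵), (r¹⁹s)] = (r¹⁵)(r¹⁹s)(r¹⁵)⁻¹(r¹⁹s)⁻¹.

[(r¹⁵), (r¹⁹s)] = (r¹⁵)·(r¹⁹s)·(r¹⁵)⁻¹·(r¹⁹s)⁻¹.
  (r¹⁵) · (r¹⁹s) = r¹⁴s
  (r¹⁴s) · (r⁵) = r⁹s
  (r⁹s) · (r¹⁹s) = r¹⁰

Answer: r¹⁰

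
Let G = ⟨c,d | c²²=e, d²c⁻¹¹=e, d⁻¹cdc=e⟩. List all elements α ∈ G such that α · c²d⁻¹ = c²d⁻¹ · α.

⟨c²d⁻¹⟩ ⊆ C_G(c²d⁻¹) since powers of c²d⁻¹ commute with c²d⁻¹; so |C_G(c²d⁻¹)| ≥ |⟨c²d⁻¹⟩| = 4.
By orbit–stabilizer, |C_G(c²d⁻¹)| = |G| / |conj. class of c²d⁻¹| = 44 / 11 = 4.
The 4 elements commuting with c²d⁻¹ are {e, c¹¹, c²d, c²d⁻¹}.

Answer: {e, c¹¹, c²d, c²d⁻¹}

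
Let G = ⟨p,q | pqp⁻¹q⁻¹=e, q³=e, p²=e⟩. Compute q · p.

Compute q · p by multiplying left to right and reducing via the relations at each step:
  q · p = pq

Answer: pq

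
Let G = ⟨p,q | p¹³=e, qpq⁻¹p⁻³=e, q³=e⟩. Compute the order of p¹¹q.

Compute successive powers until reaching e:
  (p¹¹q)¹ = p¹¹q, (p¹¹q)² = p⁵q², (p¹¹q)³ = e.
The smallest positive k with (p¹¹q)ᵏ = e is 3.

Answer: 3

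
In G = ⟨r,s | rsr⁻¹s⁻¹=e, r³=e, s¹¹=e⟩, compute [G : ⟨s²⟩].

First find ord(s²) by computing successive powers:
  (s²)¹ = s², (s²)² = s⁴, (s²)³ = s⁶, (s²)⁴ = s⁸, (s²)⁵ = s¹⁰, (s²)⁶ = s, (s²)⁷ = s³, (s²)⁸ = s⁵, (s²)⁹ = s⁷, (s²)¹⁰ = s⁹, (s²)¹¹ = e.
So |⟨s²⟩| = ord(s²) = 11. With |G| = 33, by Lagrange [G : ⟨s²⟩] = 33/11 = 3.

Answer: 3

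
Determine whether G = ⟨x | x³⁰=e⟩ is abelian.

G has a single generator, so G is cyclic and hence abelian.

Answer: Yes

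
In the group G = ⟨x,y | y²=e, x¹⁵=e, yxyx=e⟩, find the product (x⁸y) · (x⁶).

Compute (x⁸y) · (x⁶) by multiplying left to right and reducing via the relations at each step:
  (x⁸y) · x⁶ = x²y

Answer: x²y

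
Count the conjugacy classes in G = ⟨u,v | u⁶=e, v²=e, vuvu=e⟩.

The conjugacy classes (representative and size) are:
  [e] (size 1), [u⁵] (size 2), [u⁴] (size 2), [u³] (size 1), [v] (size 3), [u³v] (size 3).
Class equation: 1 + 2 + 2 + 1 + 3 + 3 = 12 = |G|. So G has 6 conjugacy classes.

Answer: 6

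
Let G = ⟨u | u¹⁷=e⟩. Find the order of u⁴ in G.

Compute successive powers until reaching e:
  (u⁴)¹ = u⁴, (u⁴)² = u⁸, (u⁴)³ = u¹², (u⁴)⁴ = u¹⁶, (u⁴)⁵ = u³, (u⁴)⁶ = u⁷, (u⁴)⁷ = u¹¹, (u⁴)⁸ = u¹⁵, (u⁴)⁹ = u², (u⁴)¹⁰ = u⁶, (u⁴)¹¹ = u¹⁰, (u⁴)¹² = u¹⁴, (u⁴)¹³ = u, (u⁴)¹⁴ = u⁵, (u⁴)¹⁵ = u⁹, (u⁴)¹⁶ = u¹³, (u⁴)¹⁷ = e.
The smallest positive k with (u⁴)ᵏ = e is 17.

Answer: 17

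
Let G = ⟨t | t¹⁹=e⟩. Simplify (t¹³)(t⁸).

Compute (t¹³) · (t⁸) by multiplying left to right and reducing via the relations at each step:
  (t¹³) · t⁸ = t²

Answer: t²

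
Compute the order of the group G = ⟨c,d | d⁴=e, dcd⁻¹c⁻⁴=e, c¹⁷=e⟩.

Enumerate words in the generators, reducing via the relations: the distinct elements are
  {c, d, e, cd, c², c³, c⁴, c⁵, c⁶, c⁷, c⁸, c⁹, d², d³, cd², cd³, c²d, c³d, c¹², c¹³, c¹¹, c¹⁰, c¹⁴, c¹⁵, c¹⁶, c⁴d, c⁵d, c⁶d, c⁷d, c⁸d, c⁹d, c²d², c²d³, c³d², c³d³, c¹²d, c¹³d, c¹¹d, c¹⁰d, c¹⁴d, c¹⁵d, c¹⁶d, c⁴d², c⁴d³, c⁵d², c⁵d³, c⁶d², c⁶d³, c⁷d², c⁷d³, c⁸d², c⁸d³, c⁹d², c⁹d³, c¹²d², c¹²d³, c¹³d², c¹³d³, c¹¹d², c¹¹d³, c¹⁰d², c¹⁰d³, c¹⁴d², c¹⁴d³, c¹⁵d², c¹⁵d³, c¹⁶d², c¹⁶d³}.
No further products give new elements, so |G| = 68.

Answer: 68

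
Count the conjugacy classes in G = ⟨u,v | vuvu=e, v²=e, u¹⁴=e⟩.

The conjugacy classes (representative and size) are:
  [e] (size 1), [u¹³] (size 2), [u²] (size 2), [u³] (size 2), [u¹⁰] (size 2), [u⁵] (size 2), [u⁸] (size 2), [u⁷] (size 1), [u⁶v] (size 7), [u⁹v] (size 7).
Class equation: 1 + 2 + 2 + 2 + 2 + 2 + 2 + 1 + 7 + 7 = 28 = |G|. So G has 10 conjugacy classes.

Answer: 10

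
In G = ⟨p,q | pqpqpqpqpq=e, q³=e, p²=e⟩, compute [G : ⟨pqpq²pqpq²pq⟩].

First find ord(pqpq²pqpq²pq) by computing successive powers:
  (pqpq²pqpq²pq)¹ = pqpq²pqpq²pq, (pqpq²pqpq²pq)² = e.
So |⟨pqpq²pqpq²pq⟩| = ord(pqpq²pqpq²pq) = 2. With |G| = 60, by Lagrange [G : ⟨pqpq²pqpq²pq⟩] = 60/2 = 30.

Answer: 30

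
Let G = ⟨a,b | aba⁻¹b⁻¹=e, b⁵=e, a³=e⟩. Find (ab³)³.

Compute successive powers of (ab³), reducing at each step:
  (ab³)²: (ab³) · a = a²b³;   (a²b³) · b³ = a²b
  (ab³)³: (a²b) · a = b;   b · b³ = b⁴

Answer: b⁴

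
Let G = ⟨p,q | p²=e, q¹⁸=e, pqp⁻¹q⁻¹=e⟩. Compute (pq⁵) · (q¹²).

Compute (pq⁵) · (q¹²) by multiplying left to right and reducing via the relations at each step:
  (pq⁵) · q¹² = pq¹⁷

Answer: pq¹⁷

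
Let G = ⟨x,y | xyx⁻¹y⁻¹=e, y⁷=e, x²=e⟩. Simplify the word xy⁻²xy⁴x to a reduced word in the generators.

Multiply left to right, reducing at each step:
  x · y⁻² = xy⁵
  (xy⁵) · x = y⁵
  (y⁵) · y⁴ = y²
  (y²) · x = xy²

Answer: xy²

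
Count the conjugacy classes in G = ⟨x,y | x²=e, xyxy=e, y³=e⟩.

The conjugacy classes (representative and size) are:
  [e] (size 1), [xy²] (size 3), [y²] (size 2).
Class equation: 1 + 3 + 2 = 6 = |G|. So G has 3 conjugacy classes.

Answer: 3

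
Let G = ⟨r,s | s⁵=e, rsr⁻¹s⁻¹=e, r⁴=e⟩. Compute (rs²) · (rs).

Compute (rs²) · (rs) by multiplying left to right and reducing via the relations at each step:
  (rs²) · r = r²s²
  (r²s²) · s = r²s³

Answer: r²s³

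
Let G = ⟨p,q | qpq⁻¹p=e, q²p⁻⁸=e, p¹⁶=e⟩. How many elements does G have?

Enumerate words in the generators, reducing via the relations: the distinct elements are
  {e, p, q, pq, p², p³, p⁴, p⁵, p⁶, p⁷, p⁸, p⁹, p²q, p³q, p¹², p¹³, p¹¹, p¹⁰, p¹⁴, p¹⁵, p⁴q, p⁵q, p⁶q, p⁷q, q⁻¹, pq⁻¹, p²q⁻¹, p³q⁻¹, p⁴q⁻¹, p⁵q⁻¹, p⁶q⁻¹, p⁷q⁻¹}.
No further products give new elements, so |G| = 32.

Answer: 32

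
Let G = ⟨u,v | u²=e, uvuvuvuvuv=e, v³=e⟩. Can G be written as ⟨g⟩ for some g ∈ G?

Every cyclic group is abelian. But u·v = uv while v·u = vu, so u·v ≠ v·u and G is not abelian. Hence G is not cyclic.

Answer: No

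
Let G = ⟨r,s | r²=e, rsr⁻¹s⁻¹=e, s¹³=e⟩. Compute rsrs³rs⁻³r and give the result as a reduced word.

Multiply left to right, reducing at each step:
  r · s = rs
  (rs) · r = s
  s · s³ = s⁴
  (s⁴) · r = rs⁴
  (rs⁴) · s⁻³ = rs
  (rs) · r = s

Answer: s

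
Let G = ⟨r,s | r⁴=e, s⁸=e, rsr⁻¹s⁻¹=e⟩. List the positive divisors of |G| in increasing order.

|G| = 32 = 2⁵. By Lagrange's theorem the order of any subgroup divides 32; the divisors of 32 are 1, 2, 4, 8, 16, 32.

Answer: 1, 2, 4, 8, 16, 32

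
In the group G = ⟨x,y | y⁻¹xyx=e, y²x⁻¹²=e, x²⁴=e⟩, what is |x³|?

Compute successive powers until reaching e:
  (x³)¹ = x³, (x³)² = x⁶, (x³)³ = x⁹, (x³)⁴ = x¹², (x³)⁵ = x¹⁵, (x³)⁶ = x¹⁸, (x³)⁷ = x²¹, (x³)⁸ = e.
The smallest positive k with (x³)ᵏ = e is 8.

Answer: 8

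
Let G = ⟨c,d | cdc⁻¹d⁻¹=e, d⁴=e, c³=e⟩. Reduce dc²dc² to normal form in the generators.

Multiply left to right, reducing at each step:
  d · c² = c²d
  (c²d) · d = c²d²
  (c²d²) · c² = cd²

Answer: cd²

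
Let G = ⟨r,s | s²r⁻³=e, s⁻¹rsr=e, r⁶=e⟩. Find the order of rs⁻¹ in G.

Compute successive powers until reaching e:
  (rs⁻¹)¹ = rs⁻¹, (rs⁻¹)² = r³, (rs⁻¹)³ = rs, (rs⁻¹)⁴ = e.
The smallest positive k with (rs⁻¹)ᵏ = e is 4.

Answer: 4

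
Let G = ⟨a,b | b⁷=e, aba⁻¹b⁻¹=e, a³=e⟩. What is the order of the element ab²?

Compute successive powers until reaching e:
  (ab²)¹ = ab², (ab²)² = a²b⁴, (ab²)³ = b⁶, (ab²)⁴ = ab, (ab²)⁵ = a²b³, (ab²)⁶ = b⁵, (ab²)⁷ = a, (ab²)⁸ = a²b², (ab²)⁹ = b⁴, (ab²)¹⁰ = ab⁶, (ab²)¹¹ = a²b, (ab²)¹² = b³, (ab²)¹³ = ab⁵, (ab²)¹⁴ = a², (ab²)¹⁵ = b², (ab²)¹⁶ = ab⁴, (ab²)¹⁷ = a²b⁶, (ab²)¹⁸ = b, (ab²)¹⁹ = ab³, (ab²)²⁰ = a²b⁵, (ab²)²¹ = e.
The smallest positive k with (ab²)ᵏ = e is 21.

Answer: 21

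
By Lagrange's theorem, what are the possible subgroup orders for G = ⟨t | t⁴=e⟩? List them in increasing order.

|G| = 4 = 2². By Lagrange's theorem the order of any subgroup divides 4; the divisors of 4 are 1, 2, 4.

Answer: 1, 2, 4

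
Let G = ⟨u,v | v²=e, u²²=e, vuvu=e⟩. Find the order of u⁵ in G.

Compute successive powers until reaching e:
  (u⁵)¹ = u⁵, (u⁵)² = u¹⁰, (u⁵)³ = u¹⁵, (u⁵)⁴ = u²⁰, (u⁵)⁵ = u³, (u⁵)⁶ = u⁸, (u⁵)⁷ = u¹³, (u⁵)⁸ = u¹⁸, (u⁵)⁹ = u, (u⁵)¹⁰ = u⁶, (u⁵)¹¹ = u¹¹, (u⁵)¹² = u¹⁶, (u⁵)¹³ = u²¹, (u⁵)¹⁴ = u⁴, (u⁵)¹⁵ = u⁹, (u⁵)¹⁶ = u¹⁴, (u⁵)¹⁷ = u¹⁹, (u⁵)¹⁸ = u², (u⁵)¹⁹ = u⁷, (u⁵)²⁰ = u¹², (u⁵)²¹ = u¹⁷, (u⁵)²² = e.
The smallest positive k with (u⁵)ᵏ = e is 22.

Answer: 22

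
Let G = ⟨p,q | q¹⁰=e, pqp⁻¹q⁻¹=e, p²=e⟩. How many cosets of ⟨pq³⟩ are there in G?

First find ord(pq³) by computing successive powers:
  (pq³)¹ = pq³, (pq³)² = q⁶, (pq³)³ = pq⁹, (pq³)⁴ = q², (pq³)⁵ = pq⁵, (pq³)⁶ = q⁸, (pq³)⁷ = pq, (pq³)⁸ = q⁴, (pq³)⁹ = pq⁷, (pq³)¹⁰ = e.
So |⟨pq³⟩| = ord(pq³) = 10. With |G| = 20, by Lagrange [G : ⟨pq³⟩] = 20/10 = 2.

Answer: 2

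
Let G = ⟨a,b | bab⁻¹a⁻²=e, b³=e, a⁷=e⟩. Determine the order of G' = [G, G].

G' = [G, G] is generated by all commutators. The generator-pair commutators are: [a, b] = a⁶.
The subgroup they normally generate is {e, a, a², a³, a⁴, a⁵, a⁶}, of order 7.
Check: |G/G'| = 21/7 = 3 is the order of the abelianisation.

Answer: 7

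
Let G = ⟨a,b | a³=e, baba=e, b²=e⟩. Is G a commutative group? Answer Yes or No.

a·b = ab but b·a = a²b, so a·b ≠ b·a and G is not abelian.

Answer: No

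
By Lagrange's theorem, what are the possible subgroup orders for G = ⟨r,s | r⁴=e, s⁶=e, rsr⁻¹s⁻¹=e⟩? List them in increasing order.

|G| = 24 = 2³ · 3. By Lagrange's theorem the order of any subgroup divides 24; the divisors of 24 are 1, 2, 3, 4, 6, 8, 12, 24.

Answer: 1, 2, 3, 4, 6, 8, 12, 24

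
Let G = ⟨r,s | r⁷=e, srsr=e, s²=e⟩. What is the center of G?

An element z ∈ Z(G) iff z commutes with every generator.
For example e is central: e·r = r = r·e; e·s = s = s·e.
Whereas r ∉ Z(G) since r·s = rs ≠ r⁶s = s·r.
Checking each of the 14 elements this way gives Z(G) = {e}, of order 1.

Answer: {e}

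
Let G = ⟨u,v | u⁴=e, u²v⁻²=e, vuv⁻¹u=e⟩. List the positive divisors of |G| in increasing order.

|G| = 8 = 2³. By Lagrange's theorem the order of any subgroup divides 8; the divisors of 8 are 1, 2, 4, 8.

Answer: 1, 2, 4, 8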